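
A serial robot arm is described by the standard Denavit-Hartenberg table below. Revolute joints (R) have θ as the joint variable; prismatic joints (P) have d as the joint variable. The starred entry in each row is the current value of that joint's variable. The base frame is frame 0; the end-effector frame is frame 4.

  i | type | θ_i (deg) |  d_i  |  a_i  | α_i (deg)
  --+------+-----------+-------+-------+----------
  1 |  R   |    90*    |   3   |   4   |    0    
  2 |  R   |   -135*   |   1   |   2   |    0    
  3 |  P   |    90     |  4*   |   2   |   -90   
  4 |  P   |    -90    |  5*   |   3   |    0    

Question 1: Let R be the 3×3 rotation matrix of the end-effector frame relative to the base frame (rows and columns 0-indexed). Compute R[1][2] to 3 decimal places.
End-effector z-axis (col 2 of R) = (-0.7071,0.7071,0.0000)
R[1][2] = 0.7071

0.707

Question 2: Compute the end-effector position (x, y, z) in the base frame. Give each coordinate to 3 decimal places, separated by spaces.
after link 1: o_1 = (0.0000, 4.0000, 3.0000)
after link 2: o_2 = (1.4142, 2.5858, 4.0000)
after link 3: o_3 = (2.8284, 4.0000, 8.0000)
after link 4: o_4 = (-0.7071, 7.5355, 11.0000)

-0.707 7.536 11.000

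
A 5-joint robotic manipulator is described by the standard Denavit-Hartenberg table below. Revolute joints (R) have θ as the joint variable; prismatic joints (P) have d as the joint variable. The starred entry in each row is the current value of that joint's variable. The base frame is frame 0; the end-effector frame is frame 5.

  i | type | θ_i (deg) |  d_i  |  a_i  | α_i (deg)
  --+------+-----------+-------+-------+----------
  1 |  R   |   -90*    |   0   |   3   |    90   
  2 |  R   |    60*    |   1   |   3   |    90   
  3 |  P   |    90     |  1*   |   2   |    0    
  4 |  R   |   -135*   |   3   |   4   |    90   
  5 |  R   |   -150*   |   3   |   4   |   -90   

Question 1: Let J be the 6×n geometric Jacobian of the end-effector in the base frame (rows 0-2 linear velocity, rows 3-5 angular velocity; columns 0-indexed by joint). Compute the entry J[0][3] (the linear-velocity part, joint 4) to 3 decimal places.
axis z_3 = (-0.0000,-0.8660,-0.5000); lever o_n−o_3 = (2.5003,0.0052,-2.0089)
cross product → J_v[:, 3] = (1.7424,-1.2501,2.1653)
J_ω[:, 3] = z_3
entry J[0][3] = 1.7424

1.742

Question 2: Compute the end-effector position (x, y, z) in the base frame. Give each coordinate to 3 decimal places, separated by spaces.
after link 1: o_1 = (0.0000, -3.0000, 0.0000)
after link 2: o_2 = (-1.0000, -4.5000, 2.5981)
after link 3: o_3 = (-3.0000, -5.3660, 2.0981)
after link 4: o_4 = (-0.1716, -9.3783, 3.0476)
after link 5: o_5 = (-0.4997, -5.3609, 0.0891)

-0.500 -5.361 0.089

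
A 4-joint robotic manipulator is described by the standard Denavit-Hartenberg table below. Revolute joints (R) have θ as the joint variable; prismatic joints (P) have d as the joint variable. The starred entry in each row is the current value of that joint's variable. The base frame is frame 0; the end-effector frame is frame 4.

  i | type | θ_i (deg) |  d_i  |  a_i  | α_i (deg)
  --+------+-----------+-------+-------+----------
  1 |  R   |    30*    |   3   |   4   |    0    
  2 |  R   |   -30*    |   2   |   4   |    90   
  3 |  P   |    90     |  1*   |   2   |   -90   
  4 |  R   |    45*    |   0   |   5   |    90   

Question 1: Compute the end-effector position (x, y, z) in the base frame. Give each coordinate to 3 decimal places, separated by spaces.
after link 1: o_1 = (3.4641, 2.0000, 3.0000)
after link 2: o_2 = (7.4641, 2.0000, 5.0000)
after link 3: o_3 = (7.4641, 1.0000, 7.0000)
after link 4: o_4 = (7.4641, 4.5355, 10.5355)

7.464 4.536 10.536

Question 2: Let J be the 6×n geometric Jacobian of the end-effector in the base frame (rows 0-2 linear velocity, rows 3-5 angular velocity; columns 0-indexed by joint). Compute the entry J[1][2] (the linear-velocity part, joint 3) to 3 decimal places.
prismatic axis z_2 = (0.0000,-1.0000,0.0000)
J_v[:, 2] = z_2; J_ω[:, 2] = (0,0,0)
entry J[1][2] = -1.0000

-1.000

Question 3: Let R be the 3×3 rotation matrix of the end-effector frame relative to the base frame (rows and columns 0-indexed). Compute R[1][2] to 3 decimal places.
End-effector z-axis (col 2 of R) = (0.0000,-0.7071,0.7071)
R[1][2] = -0.7071

-0.707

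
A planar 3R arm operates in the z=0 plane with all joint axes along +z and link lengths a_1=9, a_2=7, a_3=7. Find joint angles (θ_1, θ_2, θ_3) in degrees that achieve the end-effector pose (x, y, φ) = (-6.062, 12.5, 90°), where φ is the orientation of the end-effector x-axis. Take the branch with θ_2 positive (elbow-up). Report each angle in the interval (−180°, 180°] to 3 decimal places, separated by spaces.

89.999 120.001 -120.000

wrist centre = target − a_3·(cos φ, sin φ) = (-6.0620, 5.5000)
cos θ_2 = (66.9978−9²−7²)/(2·9·7) = -0.5000; θ_2 = 120.0011° (elbow-up)
β = atan2(5.5000,-6.0620) = 137.7828°; ψ = atan2(6.0621,5.4999) = 47.7839°
θ_1 = β − ψ = 89.9989°
θ_3 = φ − θ_1 − θ_2 = -120.0000° (wrapped to (-180°,180°])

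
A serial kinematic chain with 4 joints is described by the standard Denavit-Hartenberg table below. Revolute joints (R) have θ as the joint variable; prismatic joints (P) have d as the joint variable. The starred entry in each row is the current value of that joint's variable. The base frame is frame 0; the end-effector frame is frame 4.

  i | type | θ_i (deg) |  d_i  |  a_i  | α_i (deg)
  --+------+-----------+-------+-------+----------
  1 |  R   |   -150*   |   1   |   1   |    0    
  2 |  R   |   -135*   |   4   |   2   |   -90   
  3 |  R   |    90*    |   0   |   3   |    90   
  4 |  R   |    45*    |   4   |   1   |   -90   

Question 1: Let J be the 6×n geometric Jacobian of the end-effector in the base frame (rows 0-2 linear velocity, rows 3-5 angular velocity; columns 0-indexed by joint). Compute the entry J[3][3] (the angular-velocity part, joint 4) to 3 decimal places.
0.259

axis z_3 = (0.2588,0.9659,0.0000); lever o_n−o_3 = (0.3523,4.0467,-0.7071)
cross product → J_v[:, 3] = (-0.6830,0.1830,0.7071)
J_ω[:, 3] = z_3
entry J[3][3] = 0.2588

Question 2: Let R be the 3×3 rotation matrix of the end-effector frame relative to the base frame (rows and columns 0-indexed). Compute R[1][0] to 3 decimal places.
End-effector x-axis (col 0 of R) = (-0.6830,0.1830,-0.7071)
R[1][0] = 0.1830

0.183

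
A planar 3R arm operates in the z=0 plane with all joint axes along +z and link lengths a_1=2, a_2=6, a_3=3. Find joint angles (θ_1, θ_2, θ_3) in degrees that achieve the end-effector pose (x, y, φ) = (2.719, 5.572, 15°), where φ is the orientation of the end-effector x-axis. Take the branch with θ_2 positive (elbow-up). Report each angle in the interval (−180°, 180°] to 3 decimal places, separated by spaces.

wrist centre = target − a_3·(cos φ, sin φ) = (-0.1788, 4.7955)
cos θ_2 = (23.0292−2²−6²)/(2·2·6) = -0.7071; θ_2 = 135.0008° (elbow-up)
β = atan2(4.7955,-0.1788) = 92.1350°; ψ = atan2(4.2426,-2.2427) = 117.8617°
θ_1 = β − ψ = -25.7267°
θ_3 = φ − θ_1 − θ_2 = -94.2741° (wrapped to (-180°,180°])

-25.727 135.001 -94.274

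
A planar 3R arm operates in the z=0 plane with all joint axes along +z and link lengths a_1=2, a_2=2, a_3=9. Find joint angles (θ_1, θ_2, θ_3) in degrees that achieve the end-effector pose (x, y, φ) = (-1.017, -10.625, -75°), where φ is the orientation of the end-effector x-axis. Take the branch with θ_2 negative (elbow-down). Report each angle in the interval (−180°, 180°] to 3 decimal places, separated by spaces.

-135.014 -29.981 89.995

wrist centre = target − a_3·(cos φ, sin φ) = (-3.3464, -1.9317)
cos θ_2 = (14.9295−2²−2²)/(2·2·2) = 0.8662; θ_2 = -29.9808° (elbow-down)
β = atan2(-1.9317,-3.3464) = -150.0046°; ψ = atan2(-0.9994,3.7324) = -14.9904°
θ_1 = β − ψ = -135.0142°
θ_3 = φ − θ_1 − θ_2 = 89.9950° (wrapped to (-180°,180°])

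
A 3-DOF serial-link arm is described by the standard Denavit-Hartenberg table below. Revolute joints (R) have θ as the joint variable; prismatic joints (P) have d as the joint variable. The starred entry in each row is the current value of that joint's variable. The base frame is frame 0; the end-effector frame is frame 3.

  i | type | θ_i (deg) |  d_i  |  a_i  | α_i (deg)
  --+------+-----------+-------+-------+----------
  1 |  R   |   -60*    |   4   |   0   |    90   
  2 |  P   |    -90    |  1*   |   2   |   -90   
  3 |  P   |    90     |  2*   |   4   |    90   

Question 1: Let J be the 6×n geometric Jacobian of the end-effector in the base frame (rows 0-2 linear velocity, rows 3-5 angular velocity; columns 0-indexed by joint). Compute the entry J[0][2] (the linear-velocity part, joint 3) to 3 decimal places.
0.500

prismatic axis z_2 = (0.5000,-0.8660,0.0000)
J_v[:, 2] = z_2; J_ω[:, 2] = (0,0,0)
entry J[0][2] = 0.5000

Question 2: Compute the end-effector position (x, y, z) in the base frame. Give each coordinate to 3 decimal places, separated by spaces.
after link 1: o_1 = (0.0000, 0.0000, 4.0000)
after link 2: o_2 = (-0.8660, -0.5000, 2.0000)
after link 3: o_3 = (3.5981, -0.2321, 2.0000)

3.598 -0.232 2.000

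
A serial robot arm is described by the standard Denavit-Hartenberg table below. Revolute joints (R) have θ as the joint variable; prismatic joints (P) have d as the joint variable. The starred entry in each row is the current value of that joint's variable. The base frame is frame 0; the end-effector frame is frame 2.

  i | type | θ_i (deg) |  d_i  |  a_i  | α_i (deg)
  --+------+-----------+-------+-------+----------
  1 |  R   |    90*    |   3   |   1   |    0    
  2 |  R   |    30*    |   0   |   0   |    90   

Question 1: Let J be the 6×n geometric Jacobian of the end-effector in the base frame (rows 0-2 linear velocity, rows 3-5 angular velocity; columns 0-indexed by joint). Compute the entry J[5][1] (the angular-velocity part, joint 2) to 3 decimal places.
axis z_1 = (0.0000,0.0000,1.0000); lever o_n−o_1 = (0.0000,0.0000,0.0000)
cross product → J_v[:, 1] = (0.0000,0.0000,0.0000)
J_ω[:, 1] = z_1
entry J[5][1] = 1.0000

1.000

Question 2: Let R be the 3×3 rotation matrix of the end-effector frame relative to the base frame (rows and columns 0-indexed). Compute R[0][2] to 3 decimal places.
End-effector z-axis (col 2 of R) = (0.8660,0.5000,0.0000)
R[0][2] = 0.8660

0.866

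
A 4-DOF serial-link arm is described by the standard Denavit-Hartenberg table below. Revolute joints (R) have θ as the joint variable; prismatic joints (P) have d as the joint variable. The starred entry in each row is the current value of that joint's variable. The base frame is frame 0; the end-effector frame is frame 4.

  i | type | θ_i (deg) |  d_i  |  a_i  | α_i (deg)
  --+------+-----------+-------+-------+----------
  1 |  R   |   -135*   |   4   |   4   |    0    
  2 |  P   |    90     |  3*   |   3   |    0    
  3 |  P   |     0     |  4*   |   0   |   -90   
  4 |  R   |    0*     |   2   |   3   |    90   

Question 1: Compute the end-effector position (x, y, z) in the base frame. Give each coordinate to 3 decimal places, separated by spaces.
2.828 -5.657 11.000

after link 1: o_1 = (-2.8284, -2.8284, 4.0000)
after link 2: o_2 = (-0.7071, -4.9497, 7.0000)
after link 3: o_3 = (-0.7071, -4.9497, 11.0000)
after link 4: o_4 = (2.8284, -5.6569, 11.0000)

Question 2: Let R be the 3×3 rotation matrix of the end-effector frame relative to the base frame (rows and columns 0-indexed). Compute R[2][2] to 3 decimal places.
1.000

End-effector z-axis (col 2 of R) = (0.0000,0.0000,1.0000)
R[2][2] = 1.0000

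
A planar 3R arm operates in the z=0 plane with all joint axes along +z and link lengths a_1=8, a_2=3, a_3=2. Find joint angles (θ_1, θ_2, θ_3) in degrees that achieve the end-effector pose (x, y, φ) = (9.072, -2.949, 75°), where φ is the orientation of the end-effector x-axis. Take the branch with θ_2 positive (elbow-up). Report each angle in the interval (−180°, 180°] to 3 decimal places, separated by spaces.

wrist centre = target − a_3·(cos φ, sin φ) = (8.5544, -4.8809)
cos θ_2 = (96.9998−8²−3²)/(2·8·3) = 0.5000; θ_2 = 60.0002° (elbow-up)
β = atan2(-4.8809,8.5544) = -29.7077°; ψ = atan2(2.5981,9.5000) = 15.2954°
θ_1 = β − ψ = -45.0031°
θ_3 = φ − θ_1 − θ_2 = 60.0029° (wrapped to (-180°,180°])

-45.003 60.000 60.003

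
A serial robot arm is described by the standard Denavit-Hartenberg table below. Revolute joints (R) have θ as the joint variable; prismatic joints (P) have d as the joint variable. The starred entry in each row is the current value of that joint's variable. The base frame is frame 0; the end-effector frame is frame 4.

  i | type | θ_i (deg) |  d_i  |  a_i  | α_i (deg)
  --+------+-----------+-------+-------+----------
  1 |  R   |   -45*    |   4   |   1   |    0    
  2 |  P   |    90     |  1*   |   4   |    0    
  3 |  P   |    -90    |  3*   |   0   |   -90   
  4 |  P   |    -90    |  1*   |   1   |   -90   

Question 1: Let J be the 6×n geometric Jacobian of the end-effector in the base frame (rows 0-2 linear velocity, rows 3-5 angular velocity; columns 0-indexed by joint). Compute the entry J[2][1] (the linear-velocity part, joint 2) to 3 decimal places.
prismatic axis z_1 = (0.0000,0.0000,1.0000)
J_v[:, 1] = z_1; J_ω[:, 1] = (0,0,0)
entry J[2][1] = 1.0000

1.000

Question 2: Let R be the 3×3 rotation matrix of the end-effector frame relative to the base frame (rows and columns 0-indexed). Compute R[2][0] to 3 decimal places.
1.000

End-effector x-axis (col 0 of R) = (0.0000,-0.0000,1.0000)
R[2][0] = 1.0000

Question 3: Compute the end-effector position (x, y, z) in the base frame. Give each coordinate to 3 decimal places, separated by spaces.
after link 1: o_1 = (0.7071, -0.7071, 4.0000)
after link 2: o_2 = (3.5355, 2.1213, 5.0000)
after link 3: o_3 = (3.5355, 2.1213, 8.0000)
after link 4: o_4 = (4.2426, 2.8284, 9.0000)

4.243 2.828 9.000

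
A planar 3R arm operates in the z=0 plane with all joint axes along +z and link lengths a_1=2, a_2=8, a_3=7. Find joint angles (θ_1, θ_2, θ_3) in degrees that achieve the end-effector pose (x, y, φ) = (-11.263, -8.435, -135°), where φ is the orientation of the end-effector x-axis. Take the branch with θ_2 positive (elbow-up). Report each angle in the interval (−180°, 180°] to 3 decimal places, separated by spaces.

wrist centre = target − a_3·(cos φ, sin φ) = (-6.3133, -3.4853)
cos θ_2 = (52.0041−2²−8²)/(2·2·8) = -0.4999; θ_2 = 119.9914° (elbow-up)
β = atan2(-3.4853,-6.3133) = -151.0990°; ψ = atan2(6.9288,-1.9990) = 106.0929°
θ_1 = β − ψ = -257.1918°
θ_3 = φ − θ_1 − θ_2 = 2.2004° (wrapped to (-180°,180°])

102.808 119.991 2.200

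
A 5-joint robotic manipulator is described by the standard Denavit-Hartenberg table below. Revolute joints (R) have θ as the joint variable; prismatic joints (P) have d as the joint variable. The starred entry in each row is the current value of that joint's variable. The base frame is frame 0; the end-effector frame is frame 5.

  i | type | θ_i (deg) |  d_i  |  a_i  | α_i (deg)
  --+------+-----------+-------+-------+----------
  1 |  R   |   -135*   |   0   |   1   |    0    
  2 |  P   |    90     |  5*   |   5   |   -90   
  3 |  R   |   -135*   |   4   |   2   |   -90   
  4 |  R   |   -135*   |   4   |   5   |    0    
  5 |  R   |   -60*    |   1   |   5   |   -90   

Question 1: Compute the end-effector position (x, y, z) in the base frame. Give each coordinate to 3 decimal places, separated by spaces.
12.924 -5.512 4.035

after link 1: o_1 = (-0.7071, -0.7071, 0.0000)
after link 2: o_2 = (2.8284, -4.2426, 5.0000)
after link 3: o_3 = (4.6569, -0.4142, 6.4142)
after link 4: o_4 = (10.9246, -1.6820, 6.7426)
after link 5: o_5 = (12.9244, -5.5119, 4.0347)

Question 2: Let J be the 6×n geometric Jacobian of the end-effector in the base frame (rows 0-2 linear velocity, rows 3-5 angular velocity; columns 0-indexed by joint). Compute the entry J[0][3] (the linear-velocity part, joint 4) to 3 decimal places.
axis z_3 = (0.5000,-0.5000,0.7071); lever o_n−o_3 = (8.2675,-5.0976,-2.3795)
cross product → J_v[:, 3] = (4.7943,7.0358,1.5849)
J_ω[:, 3] = z_3
entry J[0][3] = 4.7943

4.794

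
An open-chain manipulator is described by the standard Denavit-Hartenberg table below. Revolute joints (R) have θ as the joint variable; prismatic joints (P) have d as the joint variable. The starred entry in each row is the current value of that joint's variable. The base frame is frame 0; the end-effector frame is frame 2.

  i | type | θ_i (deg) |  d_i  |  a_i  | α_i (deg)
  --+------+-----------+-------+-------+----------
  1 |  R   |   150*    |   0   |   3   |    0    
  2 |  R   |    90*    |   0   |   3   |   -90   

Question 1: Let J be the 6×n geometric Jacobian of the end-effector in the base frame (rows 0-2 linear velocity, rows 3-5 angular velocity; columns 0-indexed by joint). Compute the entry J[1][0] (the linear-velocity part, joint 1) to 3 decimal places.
-4.098

axis z_0 = ẑ; lever o_n−o_0 = (-4.0981,-1.0981,0.0000)
cross product → J_v[:, 0] = (1.0981,-4.0981,0.0000)
J_ω[:, 0] = z_0
entry J[1][0] = -4.0981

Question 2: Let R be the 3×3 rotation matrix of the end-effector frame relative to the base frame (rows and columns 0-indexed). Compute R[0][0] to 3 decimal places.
End-effector x-axis (col 0 of R) = (-0.5000,-0.8660,0.0000)
R[0][0] = -0.5000

-0.500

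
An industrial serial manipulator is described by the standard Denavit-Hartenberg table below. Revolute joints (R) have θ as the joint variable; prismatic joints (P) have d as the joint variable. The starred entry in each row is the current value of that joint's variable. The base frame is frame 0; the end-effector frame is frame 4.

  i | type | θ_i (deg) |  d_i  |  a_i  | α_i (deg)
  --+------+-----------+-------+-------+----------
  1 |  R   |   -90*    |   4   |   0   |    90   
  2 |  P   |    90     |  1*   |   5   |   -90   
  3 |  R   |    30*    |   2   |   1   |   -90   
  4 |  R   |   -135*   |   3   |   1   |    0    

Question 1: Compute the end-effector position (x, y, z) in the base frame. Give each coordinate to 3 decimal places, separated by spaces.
1.745 2.707 7.754

after link 1: o_1 = (0.0000, 0.0000, 4.0000)
after link 2: o_2 = (-1.0000, -0.0000, 9.0000)
after link 3: o_3 = (-0.5000, 2.0000, 9.8660)
after link 4: o_4 = (1.7445, 2.7071, 7.7537)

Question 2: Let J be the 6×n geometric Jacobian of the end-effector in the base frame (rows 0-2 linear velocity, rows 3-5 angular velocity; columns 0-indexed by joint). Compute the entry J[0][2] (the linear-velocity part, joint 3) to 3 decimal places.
axis z_2 = (-0.0000,1.0000,0.0000); lever o_n−o_2 = (2.7445,2.7071,-1.2463)
cross product → J_v[:, 2] = (-1.2463,0.0000,-2.7445)
J_ω[:, 2] = z_2
entry J[0][2] = -1.2463

-1.246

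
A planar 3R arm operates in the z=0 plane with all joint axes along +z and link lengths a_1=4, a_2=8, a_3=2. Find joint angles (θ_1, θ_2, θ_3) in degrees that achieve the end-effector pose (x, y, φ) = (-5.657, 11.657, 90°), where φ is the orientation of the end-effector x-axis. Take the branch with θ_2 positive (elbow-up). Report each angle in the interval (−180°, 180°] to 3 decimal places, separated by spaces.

90.004 44.994 -44.999

wrist centre = target − a_3·(cos φ, sin φ) = (-5.6570, 9.6570)
cos θ_2 = (125.2593−4²−8²)/(2·4·8) = 0.7072; θ_2 = 44.9943° (elbow-up)
β = atan2(9.6570,-5.6570) = 120.3615°; ψ = atan2(5.6563,9.6574) = 30.3573°
θ_1 = β − ψ = 90.0042°
θ_3 = φ − θ_1 − θ_2 = -44.9985° (wrapped to (-180°,180°])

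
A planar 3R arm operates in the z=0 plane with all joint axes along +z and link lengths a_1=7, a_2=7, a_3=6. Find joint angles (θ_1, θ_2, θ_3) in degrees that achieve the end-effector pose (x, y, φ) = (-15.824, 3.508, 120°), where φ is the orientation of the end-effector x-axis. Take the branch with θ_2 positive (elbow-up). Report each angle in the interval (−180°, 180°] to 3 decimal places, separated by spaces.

165.003 44.993 -89.996

wrist centre = target − a_3·(cos φ, sin φ) = (-12.8240, -1.6882)
cos θ_2 = (167.3048−7²−7²)/(2·7·7) = 0.7072; θ_2 = 44.9931° (elbow-up)
β = atan2(-1.6882,-12.8240) = -172.5007°; ψ = atan2(4.9491,11.9503) = 22.4965°
θ_1 = β − ψ = -194.9972°
θ_3 = φ − θ_1 − θ_2 = -89.9958° (wrapped to (-180°,180°])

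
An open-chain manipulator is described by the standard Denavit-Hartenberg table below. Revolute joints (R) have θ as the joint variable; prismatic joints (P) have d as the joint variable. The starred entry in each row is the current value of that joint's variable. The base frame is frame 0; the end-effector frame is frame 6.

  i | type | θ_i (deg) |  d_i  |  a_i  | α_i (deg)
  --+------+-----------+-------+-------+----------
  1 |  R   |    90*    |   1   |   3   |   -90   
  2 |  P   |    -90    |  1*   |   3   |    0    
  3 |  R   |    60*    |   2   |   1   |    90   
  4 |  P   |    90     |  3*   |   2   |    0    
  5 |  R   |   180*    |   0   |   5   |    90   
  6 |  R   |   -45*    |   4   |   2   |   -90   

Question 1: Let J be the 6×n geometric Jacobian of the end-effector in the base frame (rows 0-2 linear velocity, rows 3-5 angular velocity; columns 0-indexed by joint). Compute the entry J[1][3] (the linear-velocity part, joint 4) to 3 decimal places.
prismatic axis z_3 = (-0.0000,-0.5000,0.8660)
J_v[:, 3] = z_3; J_ω[:, 3] = (0,0,0)
entry J[1][3] = -0.5000

-0.500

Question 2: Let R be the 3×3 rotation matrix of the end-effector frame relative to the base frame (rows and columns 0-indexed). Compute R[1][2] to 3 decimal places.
-0.354

End-effector z-axis (col 2 of R) = (0.7071,-0.3536,0.6124)
R[1][2] = -0.3536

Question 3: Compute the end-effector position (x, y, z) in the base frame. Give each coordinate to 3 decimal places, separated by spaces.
1.414 -0.391 3.873

after link 1: o_1 = (0.0000, 3.0000, 1.0000)
after link 2: o_2 = (-1.0000, 3.0000, 4.0000)
after link 3: o_3 = (-3.0000, 3.8660, 4.5000)
after link 4: o_4 = (-5.0000, 2.3660, 7.0981)
after link 5: o_5 = (-0.0000, 2.3660, 7.0981)
after link 6: o_6 = (1.4142, -0.3910, 3.8733)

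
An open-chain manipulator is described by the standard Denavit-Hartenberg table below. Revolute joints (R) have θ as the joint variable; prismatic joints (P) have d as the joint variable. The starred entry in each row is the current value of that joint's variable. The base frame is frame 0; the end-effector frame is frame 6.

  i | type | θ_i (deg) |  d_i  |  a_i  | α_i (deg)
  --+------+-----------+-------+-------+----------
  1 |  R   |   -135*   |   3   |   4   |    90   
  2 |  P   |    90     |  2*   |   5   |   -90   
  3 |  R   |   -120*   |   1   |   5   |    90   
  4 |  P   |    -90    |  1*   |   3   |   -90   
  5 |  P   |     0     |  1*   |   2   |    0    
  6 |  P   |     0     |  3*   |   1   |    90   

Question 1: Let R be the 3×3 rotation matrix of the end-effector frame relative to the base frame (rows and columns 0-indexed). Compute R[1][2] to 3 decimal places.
End-effector z-axis (col 2 of R) = (0.3536,-0.3536,-0.8660)
R[1][2] = -0.3536

-0.354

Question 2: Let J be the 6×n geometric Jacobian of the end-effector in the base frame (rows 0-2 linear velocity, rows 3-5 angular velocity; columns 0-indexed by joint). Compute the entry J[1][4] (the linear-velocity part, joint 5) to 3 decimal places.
0.612

prismatic axis z_4 = (-0.6124,0.6124,-0.5000)
J_v[:, 4] = z_4; J_ω[:, 4] = (0,0,0)
entry J[1][4] = 0.6124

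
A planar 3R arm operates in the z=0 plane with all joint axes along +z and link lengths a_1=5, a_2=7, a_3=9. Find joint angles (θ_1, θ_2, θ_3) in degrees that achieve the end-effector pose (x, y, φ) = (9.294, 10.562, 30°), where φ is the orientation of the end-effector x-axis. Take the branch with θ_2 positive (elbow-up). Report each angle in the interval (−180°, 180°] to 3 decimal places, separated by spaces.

-0.001 120.003 -90.002

wrist centre = target − a_3·(cos φ, sin φ) = (1.4998, 6.0620)
cos θ_2 = (38.9972−5²−7²)/(2·5·7) = -0.5000; θ_2 = 120.0027° (elbow-up)
β = atan2(6.0620,1.4998) = 76.1038°; ψ = atan2(6.0620,1.4997) = 76.1043°
θ_1 = β − ψ = -0.0005°
θ_3 = φ − θ_1 − θ_2 = -90.0022° (wrapped to (-180°,180°])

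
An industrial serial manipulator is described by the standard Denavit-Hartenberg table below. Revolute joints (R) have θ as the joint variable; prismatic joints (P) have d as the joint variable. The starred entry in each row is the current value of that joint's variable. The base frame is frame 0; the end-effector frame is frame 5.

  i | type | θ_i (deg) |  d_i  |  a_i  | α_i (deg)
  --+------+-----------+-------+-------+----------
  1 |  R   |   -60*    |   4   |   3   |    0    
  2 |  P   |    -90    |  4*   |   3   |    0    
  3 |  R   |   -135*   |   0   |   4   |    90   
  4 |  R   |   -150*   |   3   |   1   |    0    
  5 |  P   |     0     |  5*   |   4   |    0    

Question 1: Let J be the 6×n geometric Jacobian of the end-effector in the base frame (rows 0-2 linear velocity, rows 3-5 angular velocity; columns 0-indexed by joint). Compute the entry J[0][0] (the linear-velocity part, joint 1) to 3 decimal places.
axis z_0 = ẑ; lever o_n−o_0 = (6.5439,-6.4875,5.5000)
cross product → J_v[:, 0] = (6.4875,6.5439,-0.0000)
J_ω[:, 0] = z_0
entry J[0][0] = 6.4875

6.488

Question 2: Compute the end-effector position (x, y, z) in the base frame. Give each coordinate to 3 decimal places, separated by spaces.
after link 1: o_1 = (1.5000, -2.5981, 4.0000)
after link 2: o_2 = (-1.0981, -4.0981, 8.0000)
after link 3: o_3 = (-0.0628, -0.2344, 8.0000)
after link 4: o_4 = (2.6108, -1.8473, 7.5000)
after link 5: o_5 = (6.5439, -6.4875, 5.5000)

6.544 -6.488 5.500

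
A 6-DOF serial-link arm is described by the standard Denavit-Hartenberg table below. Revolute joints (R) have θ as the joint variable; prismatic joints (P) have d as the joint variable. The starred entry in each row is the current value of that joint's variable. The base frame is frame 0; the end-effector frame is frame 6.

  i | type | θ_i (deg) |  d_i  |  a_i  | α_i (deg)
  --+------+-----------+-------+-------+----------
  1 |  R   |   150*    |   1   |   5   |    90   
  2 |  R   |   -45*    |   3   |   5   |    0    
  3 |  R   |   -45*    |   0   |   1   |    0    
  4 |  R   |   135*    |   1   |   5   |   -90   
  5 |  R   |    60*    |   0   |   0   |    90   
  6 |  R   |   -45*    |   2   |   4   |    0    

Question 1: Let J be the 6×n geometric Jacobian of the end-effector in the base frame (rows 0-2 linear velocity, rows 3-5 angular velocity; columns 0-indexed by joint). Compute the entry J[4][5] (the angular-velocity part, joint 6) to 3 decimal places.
0.739

axis z_5 = (-0.2803,0.7392,0.6124); lever o_n−o_5 = (-4.3835,0.8571,0.2247)
cross product → J_v[:, 5] = (-0.3587,-2.6213,3.0000)
J_ω[:, 5] = z_5
entry J[4][5] = 0.7392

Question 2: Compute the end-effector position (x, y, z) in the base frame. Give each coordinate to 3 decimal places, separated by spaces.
-12.837 10.357 0.225

after link 1: o_1 = (-4.3301, 2.5000, 1.0000)
after link 2: o_2 = (-5.8920, 6.8658, -2.5355)
after link 3: o_3 = (-5.8920, 6.8658, -3.5355)
after link 4: o_4 = (-8.4539, 9.4996, 0.0000)
after link 5: o_5 = (-8.4539, 9.4996, 0.0000)
after link 6: o_6 = (-12.8373, 10.3567, 0.2247)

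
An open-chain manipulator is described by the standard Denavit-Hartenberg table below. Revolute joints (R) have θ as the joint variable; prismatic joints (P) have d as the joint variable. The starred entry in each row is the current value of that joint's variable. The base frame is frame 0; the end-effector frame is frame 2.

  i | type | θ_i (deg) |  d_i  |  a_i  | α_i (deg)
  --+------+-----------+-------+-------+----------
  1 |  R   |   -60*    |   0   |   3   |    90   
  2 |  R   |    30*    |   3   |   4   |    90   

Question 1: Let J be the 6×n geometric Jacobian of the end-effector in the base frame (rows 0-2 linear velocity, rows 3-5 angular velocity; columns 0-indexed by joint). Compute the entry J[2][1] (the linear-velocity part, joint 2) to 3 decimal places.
axis z_1 = (-0.8660,-0.5000,0.0000); lever o_n−o_1 = (-0.8660,-4.5000,2.0000)
cross product → J_v[:, 1] = (-1.0000,1.7321,3.4641)
J_ω[:, 1] = z_1
entry J[2][1] = 3.4641

3.464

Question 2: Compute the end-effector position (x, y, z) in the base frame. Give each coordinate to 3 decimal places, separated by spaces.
0.634 -7.098 2.000

after link 1: o_1 = (1.5000, -2.5981, 0.0000)
after link 2: o_2 = (0.6340, -7.0981, 2.0000)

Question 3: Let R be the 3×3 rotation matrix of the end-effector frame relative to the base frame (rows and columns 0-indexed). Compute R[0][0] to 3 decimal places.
End-effector x-axis (col 0 of R) = (0.4330,-0.7500,0.5000)
R[0][0] = 0.4330

0.433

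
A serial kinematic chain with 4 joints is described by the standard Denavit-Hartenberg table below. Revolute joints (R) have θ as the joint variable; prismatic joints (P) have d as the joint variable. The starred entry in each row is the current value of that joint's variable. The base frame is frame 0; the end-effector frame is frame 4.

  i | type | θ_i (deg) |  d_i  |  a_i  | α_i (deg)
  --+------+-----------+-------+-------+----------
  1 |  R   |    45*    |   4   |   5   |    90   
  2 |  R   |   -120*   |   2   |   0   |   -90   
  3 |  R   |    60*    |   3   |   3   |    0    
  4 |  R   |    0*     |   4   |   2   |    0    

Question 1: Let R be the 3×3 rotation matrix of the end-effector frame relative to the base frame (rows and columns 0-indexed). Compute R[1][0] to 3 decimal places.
0.436

End-effector x-axis (col 0 of R) = (-0.7891,0.4356,-0.4330)
R[1][0] = 0.4356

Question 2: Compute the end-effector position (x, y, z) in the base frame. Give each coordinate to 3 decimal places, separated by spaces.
5.291 8.586 -1.665

after link 1: o_1 = (3.5355, 3.5355, 4.0000)
after link 2: o_2 = (4.9497, 2.1213, 4.0000)
after link 3: o_3 = (4.4194, 5.2652, 1.2010)
after link 4: o_4 = (5.2906, 8.5859, -1.6651)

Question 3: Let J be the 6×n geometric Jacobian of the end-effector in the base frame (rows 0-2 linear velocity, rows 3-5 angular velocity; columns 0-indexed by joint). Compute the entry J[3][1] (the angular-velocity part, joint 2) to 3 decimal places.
axis z_1 = (0.7071,-0.7071,0.0000); lever o_n−o_1 = (1.7551,5.0504,-5.6651)
cross product → J_v[:, 1] = (4.0058,4.0058,4.8122)
J_ω[:, 1] = z_1
entry J[3][1] = 0.7071

0.707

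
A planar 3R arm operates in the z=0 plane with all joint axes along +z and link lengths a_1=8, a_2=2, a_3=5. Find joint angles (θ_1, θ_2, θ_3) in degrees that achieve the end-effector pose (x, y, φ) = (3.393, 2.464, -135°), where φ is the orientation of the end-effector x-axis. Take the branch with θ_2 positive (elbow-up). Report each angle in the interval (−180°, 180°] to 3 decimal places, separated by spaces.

wrist centre = target − a_3·(cos φ, sin φ) = (6.9285, 5.9995)
cos θ_2 = (83.9990−8²−2²)/(2·8·2) = 0.5000; θ_2 = 60.0021° (elbow-up)
β = atan2(5.9995,6.9285) = 40.8898°; ψ = atan2(1.7321,8.9999) = 10.8937°
θ_1 = β − ψ = 29.9961°
θ_3 = φ − θ_1 − θ_2 = 135.0018° (wrapped to (-180°,180°])

29.996 60.002 135.002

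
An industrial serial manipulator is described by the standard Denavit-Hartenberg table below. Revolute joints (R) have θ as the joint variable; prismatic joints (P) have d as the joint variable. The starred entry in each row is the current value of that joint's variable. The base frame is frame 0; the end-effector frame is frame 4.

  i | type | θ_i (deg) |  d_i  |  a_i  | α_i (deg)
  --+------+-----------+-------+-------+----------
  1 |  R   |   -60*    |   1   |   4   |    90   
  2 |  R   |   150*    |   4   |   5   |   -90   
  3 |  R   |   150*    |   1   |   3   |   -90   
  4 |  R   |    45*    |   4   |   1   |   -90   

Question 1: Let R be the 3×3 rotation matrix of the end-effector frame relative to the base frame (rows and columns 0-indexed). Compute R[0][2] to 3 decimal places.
End-effector z-axis (col 2 of R) = (-0.3946,-0.0237,0.9186)
R[0][2] = -0.3946

-0.395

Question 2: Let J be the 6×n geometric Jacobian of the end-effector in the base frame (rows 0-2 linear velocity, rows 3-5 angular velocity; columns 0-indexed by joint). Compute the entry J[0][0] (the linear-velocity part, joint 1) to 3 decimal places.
6.300

axis z_0 = ẑ; lever o_n−o_0 = (-2.8410,-6.3004,0.6411)
cross product → J_v[:, 0] = (6.3004,-2.8410,0.0000)
J_ω[:, 0] = z_0
entry J[0][0] = 6.3004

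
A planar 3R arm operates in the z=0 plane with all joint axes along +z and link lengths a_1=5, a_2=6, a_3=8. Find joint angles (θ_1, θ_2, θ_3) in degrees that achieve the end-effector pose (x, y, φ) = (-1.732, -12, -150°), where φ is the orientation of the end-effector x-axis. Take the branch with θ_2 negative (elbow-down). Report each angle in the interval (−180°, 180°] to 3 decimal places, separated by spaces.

wrist centre = target − a_3·(cos φ, sin φ) = (5.1962, -8.0000)
cos θ_2 = (91.0005−5²−6²)/(2·5·6) = 0.5000; θ_2 = -59.9994° (elbow-down)
β = atan2(-8.0000,5.1962) = -56.9953°; ψ = atan2(-5.1961,8.0001) = -33.0042°
θ_1 = β − ψ = -23.9911°
θ_3 = φ − θ_1 − θ_2 = -66.0095° (wrapped to (-180°,180°])

-23.991 -59.999 -66.009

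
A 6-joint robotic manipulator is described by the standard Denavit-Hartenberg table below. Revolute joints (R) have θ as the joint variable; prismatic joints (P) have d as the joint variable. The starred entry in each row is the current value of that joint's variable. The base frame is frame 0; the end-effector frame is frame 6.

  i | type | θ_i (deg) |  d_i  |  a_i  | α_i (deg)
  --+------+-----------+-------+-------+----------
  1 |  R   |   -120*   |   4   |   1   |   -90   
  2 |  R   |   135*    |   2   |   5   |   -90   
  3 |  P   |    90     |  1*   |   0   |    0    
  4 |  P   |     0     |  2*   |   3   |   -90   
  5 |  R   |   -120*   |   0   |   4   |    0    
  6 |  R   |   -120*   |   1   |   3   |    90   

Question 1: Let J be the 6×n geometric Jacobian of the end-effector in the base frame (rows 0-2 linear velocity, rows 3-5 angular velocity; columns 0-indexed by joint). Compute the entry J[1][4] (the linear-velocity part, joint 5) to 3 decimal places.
axis z_4 = (-0.3536,-0.6124,0.7071); lever o_n−o_4 = (2.9837,-1.8320,1.3195)
cross product → J_v[:, 4] = (0.4874,2.5763,2.4749)
J_ω[:, 4] = z_4
entry J[1][4] = 2.5763

2.576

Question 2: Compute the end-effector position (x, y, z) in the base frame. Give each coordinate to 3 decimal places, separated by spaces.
4.446 2.701 3.905

after link 1: o_1 = (-0.5000, -0.8660, 4.0000)
after link 2: o_2 = (2.9998, 1.1958, 0.4645)
after link 3: o_3 = (3.3534, 1.8082, 1.1716)
after link 4: o_4 = (1.4624, 4.5330, 2.5858)
after link 5: o_5 = (4.4192, 5.6543, 5.0353)
after link 6: o_6 = (4.4461, 2.7009, 3.9053)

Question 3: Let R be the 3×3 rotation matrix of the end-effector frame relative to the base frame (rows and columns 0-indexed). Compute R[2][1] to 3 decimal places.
End-effector y-axis (col 1 of R) = (-0.3536,-0.6124,0.7071)
R[2][1] = 0.7071

0.707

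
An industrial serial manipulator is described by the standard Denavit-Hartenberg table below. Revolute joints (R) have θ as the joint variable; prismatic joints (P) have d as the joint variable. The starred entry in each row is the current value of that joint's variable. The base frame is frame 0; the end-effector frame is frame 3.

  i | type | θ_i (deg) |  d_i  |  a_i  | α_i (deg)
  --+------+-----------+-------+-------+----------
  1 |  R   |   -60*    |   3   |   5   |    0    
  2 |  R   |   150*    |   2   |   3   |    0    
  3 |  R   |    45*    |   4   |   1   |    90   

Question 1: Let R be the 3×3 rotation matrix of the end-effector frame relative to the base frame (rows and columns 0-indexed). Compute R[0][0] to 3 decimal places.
End-effector x-axis (col 0 of R) = (-0.7071,0.7071,0.0000)
R[0][0] = -0.7071

-0.707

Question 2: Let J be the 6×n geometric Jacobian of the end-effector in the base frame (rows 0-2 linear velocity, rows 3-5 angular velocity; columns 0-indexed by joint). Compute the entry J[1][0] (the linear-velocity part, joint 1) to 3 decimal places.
1.793

axis z_0 = ẑ; lever o_n−o_0 = (1.7929,-0.6230,9.0000)
cross product → J_v[:, 0] = (0.6230,1.7929,-0.0000)
J_ω[:, 0] = z_0
entry J[1][0] = 1.7929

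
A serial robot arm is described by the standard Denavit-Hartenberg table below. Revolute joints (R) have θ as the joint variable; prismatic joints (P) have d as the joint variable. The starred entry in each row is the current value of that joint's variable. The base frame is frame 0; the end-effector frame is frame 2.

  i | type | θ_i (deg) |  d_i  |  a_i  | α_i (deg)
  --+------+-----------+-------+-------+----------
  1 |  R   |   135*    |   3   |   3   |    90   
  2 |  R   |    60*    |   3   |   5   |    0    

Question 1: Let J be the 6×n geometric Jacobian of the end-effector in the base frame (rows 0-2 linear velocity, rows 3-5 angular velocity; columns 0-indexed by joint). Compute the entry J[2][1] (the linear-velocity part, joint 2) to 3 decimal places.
axis z_1 = (0.7071,0.7071,0.0000); lever o_n−o_1 = (0.3536,3.8891,4.3301)
cross product → J_v[:, 1] = (3.0619,-3.0619,2.5000)
J_ω[:, 1] = z_1
entry J[2][1] = 2.5000

2.500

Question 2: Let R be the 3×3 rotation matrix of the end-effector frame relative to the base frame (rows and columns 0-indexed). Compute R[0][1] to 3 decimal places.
0.612

End-effector y-axis (col 1 of R) = (0.6124,-0.6124,0.5000)
R[0][1] = 0.6124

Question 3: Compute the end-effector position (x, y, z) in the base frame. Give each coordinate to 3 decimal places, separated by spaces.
after link 1: o_1 = (-2.1213, 2.1213, 3.0000)
after link 2: o_2 = (-1.7678, 6.0104, 7.3301)

-1.768 6.010 7.330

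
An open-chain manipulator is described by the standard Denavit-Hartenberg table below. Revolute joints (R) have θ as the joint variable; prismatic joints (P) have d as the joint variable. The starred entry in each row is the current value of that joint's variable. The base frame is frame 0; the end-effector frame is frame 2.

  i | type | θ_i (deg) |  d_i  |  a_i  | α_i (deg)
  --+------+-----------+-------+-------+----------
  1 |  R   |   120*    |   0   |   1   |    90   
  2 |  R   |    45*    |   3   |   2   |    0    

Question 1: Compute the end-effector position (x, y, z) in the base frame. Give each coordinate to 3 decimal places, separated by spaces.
1.391 3.591 1.414

after link 1: o_1 = (-0.5000, 0.8660, 0.0000)
after link 2: o_2 = (1.3910, 3.5908, 1.4142)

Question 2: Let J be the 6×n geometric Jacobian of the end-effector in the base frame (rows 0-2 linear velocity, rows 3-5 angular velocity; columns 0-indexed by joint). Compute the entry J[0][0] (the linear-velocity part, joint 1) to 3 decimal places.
-3.591

axis z_0 = ẑ; lever o_n−o_0 = (1.3910,3.5908,1.4142)
cross product → J_v[:, 0] = (-3.5908,1.3910,0.0000)
J_ω[:, 0] = z_0
entry J[0][0] = -3.5908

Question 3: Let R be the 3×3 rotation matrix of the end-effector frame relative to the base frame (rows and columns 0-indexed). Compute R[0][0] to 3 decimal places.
-0.354

End-effector x-axis (col 0 of R) = (-0.3536,0.6124,0.7071)
R[0][0] = -0.3536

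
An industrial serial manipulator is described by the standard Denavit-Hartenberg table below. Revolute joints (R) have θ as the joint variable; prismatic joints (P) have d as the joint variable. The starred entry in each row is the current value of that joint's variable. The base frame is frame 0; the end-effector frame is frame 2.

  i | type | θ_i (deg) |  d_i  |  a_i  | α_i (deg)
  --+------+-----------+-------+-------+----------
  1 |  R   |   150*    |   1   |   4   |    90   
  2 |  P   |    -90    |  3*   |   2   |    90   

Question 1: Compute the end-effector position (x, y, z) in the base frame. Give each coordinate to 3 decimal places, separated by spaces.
-1.964 4.598 -1.000

after link 1: o_1 = (-3.4641, 2.0000, 1.0000)
after link 2: o_2 = (-1.9641, 4.5981, -1.0000)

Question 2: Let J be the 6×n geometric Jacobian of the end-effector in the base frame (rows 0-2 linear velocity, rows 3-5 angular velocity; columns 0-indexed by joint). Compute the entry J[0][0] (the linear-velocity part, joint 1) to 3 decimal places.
axis z_0 = ẑ; lever o_n−o_0 = (-1.9641,4.5981,-1.0000)
cross product → J_v[:, 0] = (-4.5981,-1.9641,0.0000)
J_ω[:, 0] = z_0
entry J[0][0] = -4.5981

-4.598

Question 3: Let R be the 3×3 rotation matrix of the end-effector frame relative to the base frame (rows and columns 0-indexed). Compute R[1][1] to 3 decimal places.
End-effector y-axis (col 1 of R) = (0.5000,0.8660,0.0000)
R[1][1] = 0.8660

0.866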